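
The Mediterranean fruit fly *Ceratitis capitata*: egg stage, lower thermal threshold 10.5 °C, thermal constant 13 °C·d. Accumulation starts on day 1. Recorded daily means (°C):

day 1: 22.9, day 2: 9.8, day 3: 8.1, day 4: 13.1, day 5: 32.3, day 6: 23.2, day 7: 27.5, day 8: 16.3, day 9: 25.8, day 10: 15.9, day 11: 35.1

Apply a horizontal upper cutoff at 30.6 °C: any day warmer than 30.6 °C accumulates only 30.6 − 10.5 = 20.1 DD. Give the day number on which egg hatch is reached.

day 4

Daily DD above 10.5 °C (capped at 20.1): 12.4, 0.0, 0.0, 2.6, 20.1, 12.7, 17.0, 5.8, 15.3, 5.4, 20.1.
Cumulative: 12.4, 12.4, 12.4, 15.0, 35.1, 47.8, 64.8, 70.6, 85.9, 91.3, 111.4.
The total first reaches 13 DD on day 4.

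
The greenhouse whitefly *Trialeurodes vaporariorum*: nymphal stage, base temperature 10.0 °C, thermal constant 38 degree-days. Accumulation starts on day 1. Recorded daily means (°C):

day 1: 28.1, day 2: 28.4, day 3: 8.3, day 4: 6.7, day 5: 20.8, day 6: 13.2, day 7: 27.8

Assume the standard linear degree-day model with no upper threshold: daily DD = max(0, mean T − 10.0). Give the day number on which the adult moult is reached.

Daily DD above 10.0 °C: 18.1, 18.4, 0.0, 0.0, 10.8, 3.2, 17.8.
Cumulative: 18.1, 36.5, 36.5, 36.5, 47.3, 50.5, 68.3.
The total first reaches 38 DD on day 5.

day 5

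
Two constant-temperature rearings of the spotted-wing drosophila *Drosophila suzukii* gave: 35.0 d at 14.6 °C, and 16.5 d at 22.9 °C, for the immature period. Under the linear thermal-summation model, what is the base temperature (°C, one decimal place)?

7.2 °C

Linear rate model ⇒ the product D·(T − T_b) is constant across temperatures.
35.0·(14.6 − T_b) = 16.5·(22.9 − T_b)
T_b = (35.0·14.6 − 16.5·22.9) / (35.0 − 16.5) = 133.15 / 18.5 = 7.197 °C ≈ 7.2 °C.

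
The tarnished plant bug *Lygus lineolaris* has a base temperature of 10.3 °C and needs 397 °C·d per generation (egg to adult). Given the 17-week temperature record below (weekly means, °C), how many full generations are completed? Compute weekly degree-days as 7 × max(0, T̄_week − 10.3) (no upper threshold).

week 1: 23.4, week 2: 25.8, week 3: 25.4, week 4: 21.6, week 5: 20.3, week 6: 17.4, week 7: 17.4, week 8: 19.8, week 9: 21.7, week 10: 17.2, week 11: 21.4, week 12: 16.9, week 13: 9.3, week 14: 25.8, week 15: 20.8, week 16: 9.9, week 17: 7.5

2 generations

Weekly DD (7 × max(0, T̄ − 10.3)): 91.7, 108.5, 105.7, 79.1, 70.0, 49.7, 49.7, 66.5, 79.8, 48.3, 77.7, 46.2, 0.0, 108.5, 73.5, 0.0, 0.0.
Season total = 1054.9 DD.
Complete generations = ⌊1054.9 / 397⌋ = 2.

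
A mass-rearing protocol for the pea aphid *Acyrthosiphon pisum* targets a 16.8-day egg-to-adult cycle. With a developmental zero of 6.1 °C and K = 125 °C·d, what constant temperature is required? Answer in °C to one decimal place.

Required daily accumulation = 125 / 16.8 = 7.440 DD/day.
T = T_base + 7.440 = 6.1 + 7.440 = 13.540 ≈ 13.5 °C.

13.5 °C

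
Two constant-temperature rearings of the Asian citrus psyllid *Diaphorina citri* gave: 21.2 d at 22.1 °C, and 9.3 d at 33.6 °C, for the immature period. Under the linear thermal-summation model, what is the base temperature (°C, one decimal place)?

13.1 °C

Equal thermal constants: D₁(T₁ − T_b) = D₂(T₂ − T_b).
21.2·(22.1 − T_b) = 9.3·(33.6 − T_b)
T_b = (21.2·22.1 − 9.3·33.6) / (21.2 − 9.3) = 156.04 / 11.9 = 13.113 °C ≈ 13.1 °C.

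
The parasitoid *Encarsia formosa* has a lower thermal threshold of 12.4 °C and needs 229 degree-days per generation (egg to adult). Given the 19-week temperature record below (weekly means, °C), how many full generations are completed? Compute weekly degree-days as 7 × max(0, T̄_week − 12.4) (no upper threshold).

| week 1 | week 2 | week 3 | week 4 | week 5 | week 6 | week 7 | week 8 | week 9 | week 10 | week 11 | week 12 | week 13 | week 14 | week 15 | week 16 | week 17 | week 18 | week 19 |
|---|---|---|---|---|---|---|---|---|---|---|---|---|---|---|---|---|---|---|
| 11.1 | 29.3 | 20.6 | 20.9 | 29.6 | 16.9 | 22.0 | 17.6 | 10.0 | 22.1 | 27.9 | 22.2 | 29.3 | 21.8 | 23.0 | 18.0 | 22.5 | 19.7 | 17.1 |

Weekly DD (7 × max(0, T̄ − 12.4)): 0.0, 118.3, 57.4, 59.5, 120.4, 31.5, 67.2, 36.4, 0.0, 67.9, 108.5, 68.6, 118.3, 65.8, 74.2, 39.2, 70.7, 51.1, 32.9.
Season total = 1187.9 DD.
Complete generations = ⌊1187.9 / 229⌋ = 5.

5 generations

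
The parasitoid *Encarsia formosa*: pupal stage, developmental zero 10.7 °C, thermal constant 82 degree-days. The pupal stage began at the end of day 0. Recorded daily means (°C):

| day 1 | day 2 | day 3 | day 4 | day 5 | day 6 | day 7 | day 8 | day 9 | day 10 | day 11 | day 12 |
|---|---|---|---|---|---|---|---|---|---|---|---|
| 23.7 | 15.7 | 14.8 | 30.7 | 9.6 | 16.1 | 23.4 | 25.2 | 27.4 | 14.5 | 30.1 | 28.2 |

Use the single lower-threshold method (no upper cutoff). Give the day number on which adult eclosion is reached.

Daily DD above 10.7 °C: 13.0, 5.0, 4.1, 20.0, 0.0, 5.4, 12.7, 14.5, 16.7, 3.8, 19.4, 17.5.
Cumulative: 13.0, 18.0, 22.1, 42.1, 42.1, 47.5, 60.2, 74.7, 91.4, 95.2, 114.6, 132.1.
The total first reaches 82 DD on day 9.

day 9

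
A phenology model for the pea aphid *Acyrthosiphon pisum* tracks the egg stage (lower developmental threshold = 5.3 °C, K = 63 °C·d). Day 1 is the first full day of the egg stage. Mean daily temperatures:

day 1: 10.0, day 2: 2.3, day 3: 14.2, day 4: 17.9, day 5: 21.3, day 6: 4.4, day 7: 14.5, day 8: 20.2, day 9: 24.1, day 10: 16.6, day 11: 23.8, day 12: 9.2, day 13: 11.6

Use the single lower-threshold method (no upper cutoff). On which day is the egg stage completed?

Daily DD above 5.3 °C: 4.7, 0.0, 8.9, 12.6, 16.0, 0.0, 9.2, 14.9, 18.8, 11.3, 18.5, 3.9, 6.3.
Cumulative: 4.7, 4.7, 13.6, 26.2, 42.2, 42.2, 51.4, 66.3, 85.1, 96.4, 114.9, 118.8, 125.1.
The total first reaches 63 DD on day 8.

day 8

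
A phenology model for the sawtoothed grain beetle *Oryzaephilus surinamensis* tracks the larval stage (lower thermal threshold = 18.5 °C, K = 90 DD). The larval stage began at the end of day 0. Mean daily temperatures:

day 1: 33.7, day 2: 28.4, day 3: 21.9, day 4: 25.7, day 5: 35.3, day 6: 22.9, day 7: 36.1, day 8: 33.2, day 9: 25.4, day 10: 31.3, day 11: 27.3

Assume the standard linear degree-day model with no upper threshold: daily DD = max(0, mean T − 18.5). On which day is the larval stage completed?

day 9

Daily DD above 18.5 °C: 15.2, 9.9, 3.4, 7.2, 16.8, 4.4, 17.6, 14.7, 6.9, 12.8, 8.8.
Cumulative: 15.2, 25.1, 28.5, 35.7, 52.5, 56.9, 74.5, 89.2, 96.1, 108.9, 117.7.
The total first reaches 90 DD on day 9.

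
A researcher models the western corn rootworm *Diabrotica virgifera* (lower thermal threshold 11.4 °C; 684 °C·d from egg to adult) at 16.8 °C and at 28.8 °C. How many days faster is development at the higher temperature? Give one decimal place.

87.4 days

At 16.8 °C: 684 / (16.8 − 11.4) = 684 / 5.4 = 126.667 d.
At 28.8 °C: 684 / (28.8 − 11.4) = 684 / 17.4 = 39.310 d.
Difference = |126.667 − 39.310| = 87.356 ≈ 87.4 days.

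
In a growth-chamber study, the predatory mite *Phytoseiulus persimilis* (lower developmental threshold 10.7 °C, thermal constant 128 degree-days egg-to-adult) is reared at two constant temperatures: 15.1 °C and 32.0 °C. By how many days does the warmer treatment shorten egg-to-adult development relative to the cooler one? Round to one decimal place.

23.1 days

At 15.1 °C: 128 / (15.1 − 10.7) = 128 / 4.4 = 29.091 d.
At 32.0 °C: 128 / (32.0 − 10.7) = 128 / 21.3 = 6.009 d.
Difference = |29.091 − 6.009| = 23.082 ≈ 23.1 days.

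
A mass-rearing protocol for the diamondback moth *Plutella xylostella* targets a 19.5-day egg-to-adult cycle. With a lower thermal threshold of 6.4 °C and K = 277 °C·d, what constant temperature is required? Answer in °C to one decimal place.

Required daily accumulation = 277 / 19.5 = 14.205 DD/day.
T = T_base + 14.205 = 6.4 + 14.205 = 20.605 ≈ 20.6 °C.

20.6 °C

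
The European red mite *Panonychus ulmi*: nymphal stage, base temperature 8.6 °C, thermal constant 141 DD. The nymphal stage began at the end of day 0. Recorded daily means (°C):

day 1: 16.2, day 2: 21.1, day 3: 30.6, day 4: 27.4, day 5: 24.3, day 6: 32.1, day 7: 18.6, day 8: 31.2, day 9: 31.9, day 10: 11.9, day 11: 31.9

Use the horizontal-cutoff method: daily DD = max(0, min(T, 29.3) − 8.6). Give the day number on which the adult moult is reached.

Daily DD above 8.6 °C (capped at 20.7): 7.6, 12.5, 20.7, 18.8, 15.7, 20.7, 10.0, 20.7, 20.7, 3.3, 20.7.
Cumulative: 7.6, 20.1, 40.8, 59.6, 75.3, 96.0, 106.0, 126.7, 147.4, 150.7, 171.4.
The total first reaches 141 DD on day 9.

day 9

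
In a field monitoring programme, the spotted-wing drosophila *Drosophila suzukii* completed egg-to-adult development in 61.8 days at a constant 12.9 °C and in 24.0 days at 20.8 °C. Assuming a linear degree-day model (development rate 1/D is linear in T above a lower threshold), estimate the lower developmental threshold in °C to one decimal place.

Linear rate model ⇒ the product D·(T − T_b) is constant across temperatures.
61.8·(12.9 − T_b) = 24.0·(20.8 − T_b)
T_b = (61.8·12.9 − 24.0·20.8) / (61.8 − 24.0) = 298.02 / 37.8 = 7.884 °C ≈ 7.9 °C.

7.9 °C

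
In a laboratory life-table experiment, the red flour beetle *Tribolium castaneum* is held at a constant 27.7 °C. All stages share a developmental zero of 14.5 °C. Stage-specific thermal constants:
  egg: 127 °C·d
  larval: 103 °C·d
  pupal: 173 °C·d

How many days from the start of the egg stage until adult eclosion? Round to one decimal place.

30.5 days

Daily accumulation at 27.7 °C = 27.7 − 14.5 = 13.2 DD/day.
Total K = 127 + 103 + 173 = 403 DD.
Total duration = 403 / 13.2 = 30.530 ≈ 30.5 days.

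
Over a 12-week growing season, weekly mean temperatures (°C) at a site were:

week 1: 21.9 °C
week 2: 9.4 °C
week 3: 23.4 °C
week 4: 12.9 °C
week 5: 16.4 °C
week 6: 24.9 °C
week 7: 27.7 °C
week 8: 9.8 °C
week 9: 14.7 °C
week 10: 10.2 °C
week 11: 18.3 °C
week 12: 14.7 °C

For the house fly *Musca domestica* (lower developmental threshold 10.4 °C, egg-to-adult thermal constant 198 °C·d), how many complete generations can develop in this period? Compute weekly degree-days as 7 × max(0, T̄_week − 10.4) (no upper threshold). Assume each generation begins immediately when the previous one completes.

2 generations

Weekly DD (7 × max(0, T̄ − 10.4)): 80.5, 0.0, 91.0, 17.5, 42.0, 101.5, 121.1, 0.0, 30.1, 0.0, 55.3, 30.1.
Season total = 569.1 DD.
Complete generations = ⌊569.1 / 198⌋ = 2.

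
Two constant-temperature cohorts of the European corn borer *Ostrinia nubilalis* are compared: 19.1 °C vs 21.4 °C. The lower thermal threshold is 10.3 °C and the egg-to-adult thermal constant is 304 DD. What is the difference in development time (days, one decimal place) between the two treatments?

7.2 days

At 19.1 °C: 304 / (19.1 − 10.3) = 304 / 8.8 = 34.545 d.
At 21.4 °C: 304 / (21.4 − 10.3) = 304 / 11.1 = 27.387 d.
Difference = |34.545 − 27.387| = 7.158 ≈ 7.2 days.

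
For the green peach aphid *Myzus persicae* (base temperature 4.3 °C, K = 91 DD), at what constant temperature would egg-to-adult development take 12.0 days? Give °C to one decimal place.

11.9 °C

Required daily accumulation = 91 / 12.0 = 7.583 DD/day.
T = T_base + 7.583 = 4.3 + 7.583 = 11.883 ≈ 11.9 °C.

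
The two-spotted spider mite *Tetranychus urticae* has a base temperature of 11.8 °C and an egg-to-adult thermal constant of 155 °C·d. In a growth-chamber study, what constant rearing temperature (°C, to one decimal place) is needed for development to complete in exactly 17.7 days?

20.6 °C

Required daily accumulation = 155 / 17.7 = 8.757 DD/day.
T = T_base + 8.757 = 11.8 + 8.757 = 20.557 ≈ 20.6 °C.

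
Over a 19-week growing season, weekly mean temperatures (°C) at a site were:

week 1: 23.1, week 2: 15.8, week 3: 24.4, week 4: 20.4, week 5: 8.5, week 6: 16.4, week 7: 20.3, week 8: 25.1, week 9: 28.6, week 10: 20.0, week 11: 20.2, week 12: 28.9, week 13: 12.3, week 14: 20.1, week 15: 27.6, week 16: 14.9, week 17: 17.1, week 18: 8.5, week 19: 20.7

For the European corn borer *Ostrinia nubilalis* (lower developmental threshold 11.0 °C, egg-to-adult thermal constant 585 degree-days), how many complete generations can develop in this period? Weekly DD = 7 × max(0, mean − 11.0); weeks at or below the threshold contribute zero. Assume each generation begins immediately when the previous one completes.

2 generations

Weekly DD (7 × max(0, T̄ − 11.0)): 84.7, 33.6, 93.8, 65.8, 0.0, 37.8, 65.1, 98.7, 123.2, 63.0, 64.4, 125.3, 9.1, 63.7, 116.2, 27.3, 42.7, 0.0, 67.9.
Season total = 1182.3 DD.
Complete generations = ⌊1182.3 / 585⌋ = 2.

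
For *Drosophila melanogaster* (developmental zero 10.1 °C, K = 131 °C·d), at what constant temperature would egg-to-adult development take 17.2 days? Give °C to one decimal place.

17.7 °C

Required daily accumulation = 131 / 17.2 = 7.616 DD/day.
T = T_base + 7.616 = 10.1 + 7.616 = 17.716 ≈ 17.7 °C.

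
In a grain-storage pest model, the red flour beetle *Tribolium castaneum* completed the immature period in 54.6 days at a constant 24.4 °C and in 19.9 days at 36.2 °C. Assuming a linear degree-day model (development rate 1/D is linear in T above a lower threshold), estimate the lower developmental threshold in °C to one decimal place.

Under the model K = D·(T − T_b), so D₁·(T₁ − T_b) = D₂·(T₂ − T_b).
54.6·(24.4 − T_b) = 19.9·(36.2 − T_b)
T_b = (54.6·24.4 − 19.9·36.2) / (54.6 − 19.9) = 611.86 / 34.7 = 17.633 °C ≈ 17.6 °C.

17.6 °C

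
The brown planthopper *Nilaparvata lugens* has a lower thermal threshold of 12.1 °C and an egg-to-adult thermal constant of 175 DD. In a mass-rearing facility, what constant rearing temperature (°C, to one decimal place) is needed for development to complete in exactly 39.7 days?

Required daily accumulation = 175 / 39.7 = 4.408 DD/day.
T = T_base + 4.408 = 12.1 + 4.408 = 16.508 ≈ 16.5 °C.

16.5 °C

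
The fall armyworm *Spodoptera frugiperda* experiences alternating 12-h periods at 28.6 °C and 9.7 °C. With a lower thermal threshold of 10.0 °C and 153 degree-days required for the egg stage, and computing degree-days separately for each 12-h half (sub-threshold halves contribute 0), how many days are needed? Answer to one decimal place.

16.5 days

Day half: max(0, 28.6 − 10.0) × 0.5 = 18.6 × 0.5 = 9.30 DD.
Night half: max(0, 9.7 − 10.0) × 0.5 = 0.0 × 0.5 = 0.00 DD.
Per 24 h: 9.30 DD/day.
Duration = 153 / 9.30 = 16.452 ≈ 16.5 days.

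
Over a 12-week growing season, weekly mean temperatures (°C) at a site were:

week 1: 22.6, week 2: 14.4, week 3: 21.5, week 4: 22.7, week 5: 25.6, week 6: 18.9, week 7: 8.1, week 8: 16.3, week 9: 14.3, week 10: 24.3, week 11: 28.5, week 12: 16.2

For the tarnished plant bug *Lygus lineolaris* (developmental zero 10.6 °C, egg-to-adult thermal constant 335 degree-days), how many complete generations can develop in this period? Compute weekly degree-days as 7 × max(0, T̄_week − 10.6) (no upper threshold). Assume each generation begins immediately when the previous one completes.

Weekly DD (7 × max(0, T̄ − 10.6)): 84.0, 26.6, 76.3, 84.7, 105.0, 58.1, 0.0, 39.9, 25.9, 95.9, 125.3, 39.2.
Season total = 760.9 DD.
Complete generations = ⌊760.9 / 335⌋ = 2.

2 generations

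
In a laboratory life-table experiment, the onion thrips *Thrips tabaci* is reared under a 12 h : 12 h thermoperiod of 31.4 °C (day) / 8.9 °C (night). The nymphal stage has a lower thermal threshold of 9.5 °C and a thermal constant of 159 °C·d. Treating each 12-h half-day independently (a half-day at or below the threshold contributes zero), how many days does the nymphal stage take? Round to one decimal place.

Day half: max(0, 31.4 − 9.5) × 0.5 = 21.9 × 0.5 = 10.95 DD.
Night half: max(0, 8.9 − 9.5) × 0.5 = 0.0 × 0.5 = 0.00 DD.
Per 24 h: 10.95 DD/day.
Duration = 159 / 10.95 = 14.521 ≈ 14.5 days.

14.5 days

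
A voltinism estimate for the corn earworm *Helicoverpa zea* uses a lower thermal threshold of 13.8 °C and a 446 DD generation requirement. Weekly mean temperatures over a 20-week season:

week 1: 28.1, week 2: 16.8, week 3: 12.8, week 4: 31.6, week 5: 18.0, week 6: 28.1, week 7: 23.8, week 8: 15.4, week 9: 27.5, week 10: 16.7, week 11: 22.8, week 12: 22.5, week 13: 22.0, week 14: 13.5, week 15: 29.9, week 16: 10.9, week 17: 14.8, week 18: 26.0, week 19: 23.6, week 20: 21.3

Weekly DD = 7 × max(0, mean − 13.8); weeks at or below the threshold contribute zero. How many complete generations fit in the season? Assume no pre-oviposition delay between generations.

Weekly DD (7 × max(0, T̄ − 13.8)): 100.1, 21.0, 0.0, 124.6, 29.4, 100.1, 70.0, 11.2, 95.9, 20.3, 63.0, 60.9, 57.4, 0.0, 112.7, 0.0, 7.0, 85.4, 68.6, 52.5.
Season total = 1080.1 DD.
Complete generations = ⌊1080.1 / 446⌋ = 2.

2 generations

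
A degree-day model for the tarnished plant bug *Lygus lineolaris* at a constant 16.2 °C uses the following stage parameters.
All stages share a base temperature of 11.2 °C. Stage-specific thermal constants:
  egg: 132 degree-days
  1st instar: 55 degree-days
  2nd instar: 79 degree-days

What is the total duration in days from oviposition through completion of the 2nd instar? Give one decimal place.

Daily accumulation at 16.2 °C = 16.2 − 11.2 = 5.0 DD/day.
Total K = 132 + 55 + 79 = 266 DD.
Total duration = 266 / 5.0 = 53.200 ≈ 53.2 days.

53.2 days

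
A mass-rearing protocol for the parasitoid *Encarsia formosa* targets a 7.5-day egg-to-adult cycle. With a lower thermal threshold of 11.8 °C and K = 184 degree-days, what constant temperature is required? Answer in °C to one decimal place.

Required daily accumulation = 184 / 7.5 = 24.533 DD/day.
T = T_base + 24.533 = 11.8 + 24.533 = 36.333 ≈ 36.3 °C.

36.3 °C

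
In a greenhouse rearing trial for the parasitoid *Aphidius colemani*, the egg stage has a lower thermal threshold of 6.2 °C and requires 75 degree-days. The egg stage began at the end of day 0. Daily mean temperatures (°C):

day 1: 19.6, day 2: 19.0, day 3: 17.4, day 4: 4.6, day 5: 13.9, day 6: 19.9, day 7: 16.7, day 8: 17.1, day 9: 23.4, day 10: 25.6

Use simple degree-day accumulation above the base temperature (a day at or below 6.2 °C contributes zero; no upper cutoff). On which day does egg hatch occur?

Daily DD above 6.2 °C: 13.4, 12.8, 11.2, 0.0, 7.7, 13.7, 10.5, 10.9, 17.2, 19.4.
Cumulative: 13.4, 26.2, 37.4, 37.4, 45.1, 58.8, 69.3, 80.2, 97.4, 116.8.
The total first reaches 75 DD on day 8.

day 8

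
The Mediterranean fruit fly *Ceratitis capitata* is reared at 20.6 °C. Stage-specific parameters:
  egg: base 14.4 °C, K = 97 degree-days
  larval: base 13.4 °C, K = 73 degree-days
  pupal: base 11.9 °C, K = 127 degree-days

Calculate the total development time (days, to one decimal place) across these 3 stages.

egg: 97 / (20.6 − 14.4) = 97 / 6.2 = 15.645 d.
larval: 73 / (20.6 − 13.4) = 73 / 7.2 = 10.139 d.
pupal: 127 / (20.6 − 11.9) = 127 / 8.7 = 14.598 d.
Sum = 40.382 ≈ 40.4 days.

40.4 days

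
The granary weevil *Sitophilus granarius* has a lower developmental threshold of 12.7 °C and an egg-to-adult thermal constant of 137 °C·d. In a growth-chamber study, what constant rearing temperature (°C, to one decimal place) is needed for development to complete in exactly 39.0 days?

16.2 °C

Required daily accumulation = 137 / 39.0 = 3.513 DD/day.
T = T_base + 3.513 = 12.7 + 3.513 = 16.213 ≈ 16.2 °C.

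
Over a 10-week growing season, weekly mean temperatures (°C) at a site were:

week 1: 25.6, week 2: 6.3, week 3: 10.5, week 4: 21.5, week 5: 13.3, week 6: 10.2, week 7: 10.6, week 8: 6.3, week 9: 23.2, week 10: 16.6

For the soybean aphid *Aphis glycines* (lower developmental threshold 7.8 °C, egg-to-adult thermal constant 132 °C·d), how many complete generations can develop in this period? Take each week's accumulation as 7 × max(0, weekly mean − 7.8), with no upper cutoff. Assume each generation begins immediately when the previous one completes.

3 generations

Weekly DD (7 × max(0, T̄ − 7.8)): 124.6, 0.0, 18.9, 95.9, 38.5, 16.8, 19.6, 0.0, 107.8, 61.6.
Season total = 483.7 DD.
Complete generations = ⌊483.7 / 132⌋ = 3.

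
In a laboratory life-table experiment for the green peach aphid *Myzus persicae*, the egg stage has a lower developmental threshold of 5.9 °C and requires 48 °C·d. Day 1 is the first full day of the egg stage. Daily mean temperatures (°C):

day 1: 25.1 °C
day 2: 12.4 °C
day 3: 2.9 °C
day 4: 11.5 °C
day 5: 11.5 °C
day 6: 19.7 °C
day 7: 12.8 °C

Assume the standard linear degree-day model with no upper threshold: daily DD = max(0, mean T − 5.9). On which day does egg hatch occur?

day 6

Daily DD above 5.9 °C: 19.2, 6.5, 0.0, 5.6, 5.6, 13.8, 6.9.
Cumulative: 19.2, 25.7, 25.7, 31.3, 36.9, 50.7, 57.6.
The total first reaches 48 DD on day 6.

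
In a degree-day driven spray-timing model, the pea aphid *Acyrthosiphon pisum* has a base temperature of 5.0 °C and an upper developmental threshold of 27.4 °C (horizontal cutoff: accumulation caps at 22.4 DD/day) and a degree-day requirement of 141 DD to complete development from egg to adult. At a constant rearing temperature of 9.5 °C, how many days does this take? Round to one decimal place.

Daily accumulation = 9.5 − 5.0 = 4.5 DD/day.
Duration = 141 / 4.5 = 31.333 ≈ 31.3 days.

31.3 days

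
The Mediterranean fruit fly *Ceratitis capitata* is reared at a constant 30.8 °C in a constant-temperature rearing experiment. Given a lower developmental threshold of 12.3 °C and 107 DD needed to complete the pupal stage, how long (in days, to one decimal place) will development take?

5.8 days

Daily accumulation = 30.8 − 12.3 = 18.5 DD/day.
Duration = 107 / 18.5 = 5.784 ≈ 5.8 days.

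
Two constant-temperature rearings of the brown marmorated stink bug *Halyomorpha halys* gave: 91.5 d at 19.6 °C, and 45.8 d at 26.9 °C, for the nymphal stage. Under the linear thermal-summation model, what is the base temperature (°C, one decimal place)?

12.3 °C

Equal thermal constants: D₁(T₁ − T_b) = D₂(T₂ − T_b).
91.5·(19.6 − T_b) = 45.8·(26.9 − T_b)
T_b = (91.5·19.6 − 45.8·26.9) / (91.5 − 45.8) = 561.38 / 45.7 = 12.284 °C ≈ 12.3 °C.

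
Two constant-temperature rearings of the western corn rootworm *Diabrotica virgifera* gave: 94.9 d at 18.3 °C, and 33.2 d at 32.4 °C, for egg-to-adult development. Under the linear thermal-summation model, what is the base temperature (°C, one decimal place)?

Equal thermal constants: D₁(T₁ − T_b) = D₂(T₂ − T_b).
94.9·(18.3 − T_b) = 33.2·(32.4 − T_b)
T_b = (94.9·18.3 − 33.2·32.4) / (94.9 − 33.2) = 660.99 / 61.7 = 10.713 °C ≈ 10.7 °C.

10.7 °C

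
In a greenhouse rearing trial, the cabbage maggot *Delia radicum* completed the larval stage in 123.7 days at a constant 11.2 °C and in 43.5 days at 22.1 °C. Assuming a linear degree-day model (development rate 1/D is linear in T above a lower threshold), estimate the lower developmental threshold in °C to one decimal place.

5.3 °C

Equal thermal constants: D₁(T₁ − T_b) = D₂(T₂ − T_b).
123.7·(11.2 − T_b) = 43.5·(22.1 − T_b)
T_b = (123.7·11.2 − 43.5·22.1) / (123.7 − 43.5) = 424.09 / 80.2 = 5.288 °C ≈ 5.3 °C.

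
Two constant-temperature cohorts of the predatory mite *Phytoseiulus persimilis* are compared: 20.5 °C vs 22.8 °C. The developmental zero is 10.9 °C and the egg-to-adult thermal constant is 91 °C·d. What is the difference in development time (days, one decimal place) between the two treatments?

At 20.5 °C: 91 / (20.5 − 10.9) = 91 / 9.6 = 9.479 d.
At 22.8 °C: 91 / (22.8 − 10.9) = 91 / 11.9 = 7.647 d.
Difference = |9.479 − 7.647| = 1.832 ≈ 1.8 days.

1.8 days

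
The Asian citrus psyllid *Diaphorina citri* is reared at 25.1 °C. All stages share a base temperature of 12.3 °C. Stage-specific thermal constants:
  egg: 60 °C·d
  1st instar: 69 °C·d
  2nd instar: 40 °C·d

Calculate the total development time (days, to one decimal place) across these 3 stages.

Daily accumulation at 25.1 °C = 25.1 − 12.3 = 12.8 DD/day.
Total K = 60 + 69 + 40 = 169 DD.
Total duration = 169 / 12.8 = 13.203 ≈ 13.2 days.

13.2 days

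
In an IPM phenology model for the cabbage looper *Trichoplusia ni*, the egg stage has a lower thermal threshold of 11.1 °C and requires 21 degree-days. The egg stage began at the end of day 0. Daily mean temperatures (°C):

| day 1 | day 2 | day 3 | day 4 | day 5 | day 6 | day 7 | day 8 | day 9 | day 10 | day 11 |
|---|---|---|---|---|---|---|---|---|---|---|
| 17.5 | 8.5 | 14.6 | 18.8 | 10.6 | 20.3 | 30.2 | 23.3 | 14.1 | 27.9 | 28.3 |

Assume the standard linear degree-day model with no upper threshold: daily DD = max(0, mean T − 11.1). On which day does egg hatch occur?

Daily DD above 11.1 °C: 6.4, 0.0, 3.5, 7.7, 0.0, 9.2, 19.1, 12.2, 3.0, 16.8, 17.2.
Cumulative: 6.4, 6.4, 9.9, 17.6, 17.6, 26.8, 45.9, 58.1, 61.1, 77.9, 95.1.
The total first reaches 21 DD on day 6.

day 6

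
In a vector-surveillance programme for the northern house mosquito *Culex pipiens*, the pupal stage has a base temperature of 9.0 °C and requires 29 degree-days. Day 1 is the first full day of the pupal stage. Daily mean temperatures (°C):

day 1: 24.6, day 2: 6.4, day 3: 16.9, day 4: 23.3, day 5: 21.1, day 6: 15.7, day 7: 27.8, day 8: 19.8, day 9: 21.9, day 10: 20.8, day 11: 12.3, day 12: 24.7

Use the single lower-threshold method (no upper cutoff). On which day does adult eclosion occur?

day 4

Daily DD above 9.0 °C: 15.6, 0.0, 7.9, 14.3, 12.1, 6.7, 18.8, 10.8, 12.9, 11.8, 3.3, 15.7.
Cumulative: 15.6, 15.6, 23.5, 37.8, 49.9, 56.6, 75.4, 86.2, 99.1, 110.9, 114.2, 129.9.
The total first reaches 29 DD on day 4.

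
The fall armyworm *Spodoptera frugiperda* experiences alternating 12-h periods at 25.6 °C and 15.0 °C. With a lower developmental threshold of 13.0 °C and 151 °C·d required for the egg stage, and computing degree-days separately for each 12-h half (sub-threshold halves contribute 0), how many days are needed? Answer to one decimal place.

20.7 days

Day half: max(0, 25.6 − 13.0) × 0.5 = 12.6 × 0.5 = 6.30 DD.
Night half: max(0, 15.0 − 13.0) × 0.5 = 2.0 × 0.5 = 1.00 DD.
Per 24 h: 7.30 DD/day.
Duration = 151 / 7.30 = 20.685 ≈ 20.7 days.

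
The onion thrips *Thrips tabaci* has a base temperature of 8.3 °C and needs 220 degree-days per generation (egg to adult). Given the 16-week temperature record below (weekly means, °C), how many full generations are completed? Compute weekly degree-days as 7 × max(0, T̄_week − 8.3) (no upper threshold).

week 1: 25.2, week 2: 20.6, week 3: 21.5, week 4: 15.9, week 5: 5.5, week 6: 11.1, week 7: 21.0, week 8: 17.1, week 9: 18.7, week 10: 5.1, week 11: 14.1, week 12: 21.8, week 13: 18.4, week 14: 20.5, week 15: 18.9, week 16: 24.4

Weekly DD (7 × max(0, T̄ − 8.3)): 118.3, 86.1, 92.4, 53.2, 0.0, 19.6, 88.9, 61.6, 72.8, 0.0, 40.6, 94.5, 70.7, 85.4, 74.2, 112.7.
Season total = 1071.0 DD.
Complete generations = ⌊1071.0 / 220⌋ = 4.

4 generations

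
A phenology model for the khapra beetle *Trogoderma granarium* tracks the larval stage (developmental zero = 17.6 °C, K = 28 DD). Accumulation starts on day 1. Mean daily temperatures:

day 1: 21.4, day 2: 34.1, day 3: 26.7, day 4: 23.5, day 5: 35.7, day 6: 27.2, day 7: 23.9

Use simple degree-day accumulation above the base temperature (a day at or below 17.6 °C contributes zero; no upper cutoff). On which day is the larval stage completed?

Daily DD above 17.6 °C: 3.8, 16.5, 9.1, 5.9, 18.1, 9.6, 6.3.
Cumulative: 3.8, 20.3, 29.4, 35.3, 53.4, 63.0, 69.3.
The total first reaches 28 DD on day 3.

day 3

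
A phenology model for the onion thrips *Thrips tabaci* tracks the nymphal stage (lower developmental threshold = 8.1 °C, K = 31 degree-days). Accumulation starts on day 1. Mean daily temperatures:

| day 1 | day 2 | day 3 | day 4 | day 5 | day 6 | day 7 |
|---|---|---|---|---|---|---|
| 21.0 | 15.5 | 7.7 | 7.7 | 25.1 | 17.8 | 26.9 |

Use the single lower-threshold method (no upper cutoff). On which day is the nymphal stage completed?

day 5

Daily DD above 8.1 °C: 12.9, 7.4, 0.0, 0.0, 17.0, 9.7, 18.8.
Cumulative: 12.9, 20.3, 20.3, 20.3, 37.3, 47.0, 65.8.
The total first reaches 31 DD on day 5.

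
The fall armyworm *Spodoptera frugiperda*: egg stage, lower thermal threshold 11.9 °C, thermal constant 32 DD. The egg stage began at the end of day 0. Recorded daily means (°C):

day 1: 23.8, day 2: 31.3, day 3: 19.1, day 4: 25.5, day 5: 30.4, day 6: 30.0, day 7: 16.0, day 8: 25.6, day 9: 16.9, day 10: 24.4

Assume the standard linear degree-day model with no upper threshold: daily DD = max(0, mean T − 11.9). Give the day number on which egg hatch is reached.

day 3

Daily DD above 11.9 °C: 11.9, 19.4, 7.2, 13.6, 18.5, 18.1, 4.1, 13.7, 5.0, 12.5.
Cumulative: 11.9, 31.3, 38.5, 52.1, 70.6, 88.7, 92.8, 106.5, 111.5, 124.0.
The total first reaches 32 DD on day 3.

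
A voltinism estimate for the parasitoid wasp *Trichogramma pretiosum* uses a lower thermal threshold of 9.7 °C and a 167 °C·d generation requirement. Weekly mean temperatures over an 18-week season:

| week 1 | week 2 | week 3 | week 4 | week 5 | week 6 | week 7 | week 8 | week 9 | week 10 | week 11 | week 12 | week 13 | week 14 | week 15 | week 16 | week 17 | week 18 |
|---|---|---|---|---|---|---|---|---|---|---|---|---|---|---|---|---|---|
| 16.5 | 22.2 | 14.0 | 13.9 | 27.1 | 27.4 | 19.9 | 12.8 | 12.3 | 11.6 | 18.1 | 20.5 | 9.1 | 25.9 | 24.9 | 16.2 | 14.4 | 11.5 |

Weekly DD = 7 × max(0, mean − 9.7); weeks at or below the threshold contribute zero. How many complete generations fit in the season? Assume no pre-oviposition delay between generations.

6 generations

Weekly DD (7 × max(0, T̄ − 9.7)): 47.6, 87.5, 30.1, 29.4, 121.8, 123.9, 71.4, 21.7, 18.2, 13.3, 58.8, 75.6, 0.0, 113.4, 106.4, 45.5, 32.9, 12.6.
Season total = 1010.1 DD.
Complete generations = ⌊1010.1 / 167⌋ = 6.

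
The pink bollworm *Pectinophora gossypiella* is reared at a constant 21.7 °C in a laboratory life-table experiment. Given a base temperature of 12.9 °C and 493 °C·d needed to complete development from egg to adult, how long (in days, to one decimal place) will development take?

Daily accumulation = 21.7 − 12.9 = 8.8 DD/day.
Duration = 493 / 8.8 = 56.023 ≈ 56.0 days.

56.0 days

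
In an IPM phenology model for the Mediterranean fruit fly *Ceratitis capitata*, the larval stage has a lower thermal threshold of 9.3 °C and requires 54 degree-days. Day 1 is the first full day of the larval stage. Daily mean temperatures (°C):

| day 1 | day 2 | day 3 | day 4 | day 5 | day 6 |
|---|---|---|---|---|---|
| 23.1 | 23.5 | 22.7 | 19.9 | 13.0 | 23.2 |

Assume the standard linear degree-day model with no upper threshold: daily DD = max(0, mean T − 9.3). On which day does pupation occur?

day 5

Daily DD above 9.3 °C: 13.8, 14.2, 13.4, 10.6, 3.7, 13.9.
Cumulative: 13.8, 28.0, 41.4, 52.0, 55.7, 69.6.
The total first reaches 54 DD on day 5.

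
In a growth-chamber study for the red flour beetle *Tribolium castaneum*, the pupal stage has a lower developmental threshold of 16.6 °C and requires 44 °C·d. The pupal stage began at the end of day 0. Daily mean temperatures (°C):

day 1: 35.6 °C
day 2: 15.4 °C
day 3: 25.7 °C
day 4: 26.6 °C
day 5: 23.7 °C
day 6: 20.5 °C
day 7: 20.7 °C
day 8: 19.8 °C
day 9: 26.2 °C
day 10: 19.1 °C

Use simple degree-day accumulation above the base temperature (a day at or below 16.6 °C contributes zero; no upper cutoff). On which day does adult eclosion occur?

Daily DD above 16.6 °C: 19.0, 0.0, 9.1, 10.0, 7.1, 3.9, 4.1, 3.2, 9.6, 2.5.
Cumulative: 19.0, 19.0, 28.1, 38.1, 45.2, 49.1, 53.2, 56.4, 66.0, 68.5.
The total first reaches 44 DD on day 5.

day 5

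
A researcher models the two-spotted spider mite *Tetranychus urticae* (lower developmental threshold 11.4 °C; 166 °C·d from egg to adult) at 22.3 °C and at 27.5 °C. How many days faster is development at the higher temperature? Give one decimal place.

At 22.3 °C: 166 / (22.3 − 11.4) = 166 / 10.9 = 15.229 d.
At 27.5 °C: 166 / (27.5 − 11.4) = 166 / 16.1 = 10.311 d.
Difference = |15.229 − 10.311| = 4.919 ≈ 4.9 days.

4.9 days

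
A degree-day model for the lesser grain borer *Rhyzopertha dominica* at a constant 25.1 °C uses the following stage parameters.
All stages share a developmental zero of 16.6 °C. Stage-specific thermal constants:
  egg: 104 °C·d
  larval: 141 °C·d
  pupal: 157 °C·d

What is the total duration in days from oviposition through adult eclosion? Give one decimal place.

47.3 days

Daily accumulation at 25.1 °C = 25.1 − 16.6 = 8.5 DD/day.
Total K = 104 + 141 + 157 = 402 DD.
Total duration = 402 / 8.5 = 47.294 ≈ 47.3 days.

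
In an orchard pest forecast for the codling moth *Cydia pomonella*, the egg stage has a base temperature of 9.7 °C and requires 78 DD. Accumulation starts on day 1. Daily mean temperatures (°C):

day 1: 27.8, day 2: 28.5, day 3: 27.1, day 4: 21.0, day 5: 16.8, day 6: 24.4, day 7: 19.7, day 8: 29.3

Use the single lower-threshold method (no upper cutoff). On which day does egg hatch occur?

Daily DD above 9.7 °C: 18.1, 18.8, 17.4, 11.3, 7.1, 14.7, 10.0, 19.6.
Cumulative: 18.1, 36.9, 54.3, 65.6, 72.7, 87.4, 97.4, 117.0.
The total first reaches 78 DD on day 6.

day 6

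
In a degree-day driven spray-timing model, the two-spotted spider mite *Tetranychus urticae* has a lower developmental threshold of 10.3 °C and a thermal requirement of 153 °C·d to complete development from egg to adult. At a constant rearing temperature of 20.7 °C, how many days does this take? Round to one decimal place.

14.7 days

Daily accumulation = 20.7 − 10.3 = 10.4 DD/day.
Duration = 153 / 10.4 = 14.712 ≈ 14.7 days.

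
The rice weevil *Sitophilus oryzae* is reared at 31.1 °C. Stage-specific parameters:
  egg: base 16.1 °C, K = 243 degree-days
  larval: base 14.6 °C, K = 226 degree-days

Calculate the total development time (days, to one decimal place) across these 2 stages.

29.9 days

egg: 243 / (31.1 − 16.1) = 243 / 15.0 = 16.200 d.
larval: 226 / (31.1 − 14.6) = 226 / 16.5 = 13.697 d.
Sum = 29.897 ≈ 29.9 days.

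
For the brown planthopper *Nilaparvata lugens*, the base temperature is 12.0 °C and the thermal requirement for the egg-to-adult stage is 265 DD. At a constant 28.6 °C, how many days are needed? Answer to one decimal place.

16.0 days

Daily accumulation = 28.6 − 12.0 = 16.6 DD/day.
Duration = 265 / 16.6 = 15.964 ≈ 16.0 days.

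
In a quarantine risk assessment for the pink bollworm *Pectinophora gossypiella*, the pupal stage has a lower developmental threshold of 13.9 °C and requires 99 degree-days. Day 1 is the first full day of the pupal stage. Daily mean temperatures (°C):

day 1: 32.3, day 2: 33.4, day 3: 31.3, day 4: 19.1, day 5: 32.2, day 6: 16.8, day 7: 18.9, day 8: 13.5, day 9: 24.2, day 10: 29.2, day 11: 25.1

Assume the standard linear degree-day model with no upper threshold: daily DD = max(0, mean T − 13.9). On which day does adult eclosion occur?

Daily DD above 13.9 °C: 18.4, 19.5, 17.4, 5.2, 18.3, 2.9, 5.0, 0.0, 10.3, 15.3, 11.2.
Cumulative: 18.4, 37.9, 55.3, 60.5, 78.8, 81.7, 86.7, 86.7, 97.0, 112.3, 123.5.
The total first reaches 99 DD on day 10.

day 10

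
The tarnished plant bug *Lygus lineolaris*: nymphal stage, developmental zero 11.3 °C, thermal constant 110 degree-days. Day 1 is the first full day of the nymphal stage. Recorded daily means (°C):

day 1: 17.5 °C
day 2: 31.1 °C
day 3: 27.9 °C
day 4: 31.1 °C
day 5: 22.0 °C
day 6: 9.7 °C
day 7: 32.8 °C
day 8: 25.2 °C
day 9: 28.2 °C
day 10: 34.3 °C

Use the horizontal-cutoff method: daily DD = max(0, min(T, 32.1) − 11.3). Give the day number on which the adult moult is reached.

Daily DD above 11.3 °C (capped at 20.8): 6.2, 19.8, 16.6, 19.8, 10.7, 0.0, 20.8, 13.9, 16.9, 20.8.
Cumulative: 6.2, 26.0, 42.6, 62.4, 73.1, 73.1, 93.9, 107.8, 124.7, 145.5.
The total first reaches 110 DD on day 9.

day 9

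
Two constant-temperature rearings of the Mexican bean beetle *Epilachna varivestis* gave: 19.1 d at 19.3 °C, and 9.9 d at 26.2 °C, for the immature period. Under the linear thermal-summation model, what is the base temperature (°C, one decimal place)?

Equal thermal constants: D₁(T₁ − T_b) = D₂(T₂ − T_b).
19.1·(19.3 − T_b) = 9.9·(26.2 − T_b)
T_b = (19.1·19.3 − 9.9·26.2) / (19.1 − 9.9) = 109.25 / 9.2 = 11.875 °C ≈ 11.9 °C.

11.9 °C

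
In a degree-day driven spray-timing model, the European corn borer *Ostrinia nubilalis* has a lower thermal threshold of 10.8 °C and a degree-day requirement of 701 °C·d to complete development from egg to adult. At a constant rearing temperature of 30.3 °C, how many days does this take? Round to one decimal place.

35.9 days

Daily accumulation = 30.3 − 10.8 = 19.5 DD/day.
Duration = 701 / 19.5 = 35.949 ≈ 35.9 days.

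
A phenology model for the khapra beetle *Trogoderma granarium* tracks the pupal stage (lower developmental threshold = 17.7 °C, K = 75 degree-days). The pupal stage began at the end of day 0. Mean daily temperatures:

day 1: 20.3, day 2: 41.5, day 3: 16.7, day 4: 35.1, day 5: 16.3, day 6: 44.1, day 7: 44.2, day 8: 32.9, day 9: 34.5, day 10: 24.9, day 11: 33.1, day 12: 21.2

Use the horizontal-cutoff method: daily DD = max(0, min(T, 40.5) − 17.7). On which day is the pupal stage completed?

day 7

Daily DD above 17.7 °C (capped at 22.8): 2.6, 22.8, 0.0, 17.4, 0.0, 22.8, 22.8, 15.2, 16.8, 7.2, 15.4, 3.5.
Cumulative: 2.6, 25.4, 25.4, 42.8, 42.8, 65.6, 88.4, 103.6, 120.4, 127.6, 143.0, 146.5.
The total first reaches 75 DD on day 7.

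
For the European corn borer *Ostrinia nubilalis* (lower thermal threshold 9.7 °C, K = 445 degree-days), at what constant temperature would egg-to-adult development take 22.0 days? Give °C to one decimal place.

29.9 °C

Required daily accumulation = 445 / 22.0 = 20.227 DD/day.
T = T_base + 20.227 = 9.7 + 20.227 = 29.927 ≈ 29.9 °C.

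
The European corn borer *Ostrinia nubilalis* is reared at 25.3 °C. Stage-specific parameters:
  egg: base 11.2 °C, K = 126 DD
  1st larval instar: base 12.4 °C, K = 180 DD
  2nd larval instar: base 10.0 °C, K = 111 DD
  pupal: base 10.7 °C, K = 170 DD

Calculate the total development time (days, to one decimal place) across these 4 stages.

41.8 days

egg: 126 / (25.3 − 11.2) = 126 / 14.1 = 8.936 d.
1st larval instar: 180 / (25.3 − 12.4) = 180 / 12.9 = 13.953 d.
2nd larval instar: 111 / (25.3 − 10.0) = 111 / 15.3 = 7.255 d.
pupal: 170 / (25.3 − 10.7) = 170 / 14.6 = 11.644 d.
Sum = 41.788 ≈ 41.8 days.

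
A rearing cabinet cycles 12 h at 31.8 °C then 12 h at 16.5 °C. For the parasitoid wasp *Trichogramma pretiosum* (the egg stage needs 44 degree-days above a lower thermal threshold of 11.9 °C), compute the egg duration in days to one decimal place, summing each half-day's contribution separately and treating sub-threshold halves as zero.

Day half: max(0, 31.8 − 11.9) × 0.5 = 19.9 × 0.5 = 9.95 DD.
Night half: max(0, 16.5 − 11.9) × 0.5 = 4.6 × 0.5 = 2.30 DD.
Per 24 h: 12.25 DD/day.
Duration = 44 / 12.25 = 3.592 ≈ 3.6 days.

3.6 days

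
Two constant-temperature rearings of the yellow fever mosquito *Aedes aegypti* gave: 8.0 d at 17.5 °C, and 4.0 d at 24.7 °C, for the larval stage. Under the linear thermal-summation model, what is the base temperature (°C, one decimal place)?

10.3 °C

Under the model K = D·(T − T_b), so D₁·(T₁ − T_b) = D₂·(T₂ − T_b).
8.0·(17.5 − T_b) = 4.0·(24.7 − T_b)
T_b = (8.0·17.5 − 4.0·24.7) / (8.0 − 4.0) = 41.20 / 4.0 = 10.300 °C ≈ 10.3 °C.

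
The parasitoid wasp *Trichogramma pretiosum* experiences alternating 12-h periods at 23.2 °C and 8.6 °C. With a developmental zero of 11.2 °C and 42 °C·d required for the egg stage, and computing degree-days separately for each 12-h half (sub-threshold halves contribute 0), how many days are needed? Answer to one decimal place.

Day half: max(0, 23.2 − 11.2) × 0.5 = 12.0 × 0.5 = 6.00 DD.
Night half: max(0, 8.6 − 11.2) × 0.5 = 0.0 × 0.5 = 0.00 DD.
Per 24 h: 6.00 DD/day.
Duration = 42 / 6.00 = 7.000 ≈ 7.0 days.

7.0 days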